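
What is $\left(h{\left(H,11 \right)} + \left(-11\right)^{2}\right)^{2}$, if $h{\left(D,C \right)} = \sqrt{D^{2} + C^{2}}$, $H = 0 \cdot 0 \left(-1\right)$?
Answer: $17424$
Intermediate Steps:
$H = 0$ ($H = 0 \left(-1\right) = 0$)
$h{\left(D,C \right)} = \sqrt{C^{2} + D^{2}}$
$\left(h{\left(H,11 \right)} + \left(-11\right)^{2}\right)^{2} = \left(\sqrt{11^{2} + 0^{2}} + \left(-11\right)^{2}\right)^{2} = \left(\sqrt{121 + 0} + 121\right)^{2} = \left(\sqrt{121} + 121\right)^{2} = \left(11 + 121\right)^{2} = 132^{2} = 17424$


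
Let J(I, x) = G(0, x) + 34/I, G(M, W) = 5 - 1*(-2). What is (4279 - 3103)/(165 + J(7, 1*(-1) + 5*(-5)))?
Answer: 4116/619 ≈ 6.6494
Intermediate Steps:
G(M, W) = 7 (G(M, W) = 5 + 2 = 7)
J(I, x) = 7 + 34/I
(4279 - 3103)/(165 + J(7, 1*(-1) + 5*(-5))) = (4279 - 3103)/(165 + (7 + 34/7)) = 1176/(165 + (7 + 34*(1/7))) = 1176/(165 + (7 + 34/7)) = 1176/(165 + 83/7) = 1176/(1238/7) = 1176*(7/1238) = 4116/619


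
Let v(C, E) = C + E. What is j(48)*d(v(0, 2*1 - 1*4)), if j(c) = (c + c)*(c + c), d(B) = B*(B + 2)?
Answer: 0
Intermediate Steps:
d(B) = B*(2 + B)
j(c) = 4*c² (j(c) = (2*c)*(2*c) = 4*c²)
j(48)*d(v(0, 2*1 - 1*4)) = (4*48²)*((0 + (2*1 - 1*4))*(2 + (0 + (2*1 - 1*4)))) = (4*2304)*((0 + (2 - 4))*(2 + (0 + (2 - 4)))) = 9216*((0 - 2)*(2 + (0 - 2))) = 9216*(-2*(2 - 2)) = 9216*(-2*0) = 9216*0 = 0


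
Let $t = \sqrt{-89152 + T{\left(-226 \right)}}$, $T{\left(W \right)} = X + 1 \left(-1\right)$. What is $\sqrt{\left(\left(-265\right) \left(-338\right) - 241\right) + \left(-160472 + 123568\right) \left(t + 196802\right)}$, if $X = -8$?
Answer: $\sqrt{-7262691679 - 36904 i \sqrt{89161}} \approx 64.6 - 85222.0 i$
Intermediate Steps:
$T{\left(W \right)} = -9$ ($T{\left(W \right)} = -8 + 1 \left(-1\right) = -8 - 1 = -9$)
$t = i \sqrt{89161}$ ($t = \sqrt{-89152 - 9} = \sqrt{-89161} = i \sqrt{89161} \approx 298.6 i$)
$\sqrt{\left(\left(-265\right) \left(-338\right) - 241\right) + \left(-160472 + 123568\right) \left(t + 196802\right)} = \sqrt{\left(\left(-265\right) \left(-338\right) - 241\right) + \left(-160472 + 123568\right) \left(i \sqrt{89161} + 196802\right)} = \sqrt{\left(89570 - 241\right) - 36904 \left(196802 + i \sqrt{89161}\right)} = \sqrt{89329 - \left(7262781008 + 36904 i \sqrt{89161}\right)} = \sqrt{-7262691679 - 36904 i \sqrt{89161}}$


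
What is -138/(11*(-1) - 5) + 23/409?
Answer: 28405/3272 ≈ 8.6812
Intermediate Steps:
-138/(11*(-1) - 5) + 23/409 = -138/(-11 - 5) + 23*(1/409) = -138/(-16) + 23/409 = -138*(-1/16) + 23/409 = 69/8 + 23/409 = 28405/3272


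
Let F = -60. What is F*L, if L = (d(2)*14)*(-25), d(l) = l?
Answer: 42000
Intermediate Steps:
L = -700 (L = (2*14)*(-25) = 28*(-25) = -700)
F*L = -60*(-700) = 42000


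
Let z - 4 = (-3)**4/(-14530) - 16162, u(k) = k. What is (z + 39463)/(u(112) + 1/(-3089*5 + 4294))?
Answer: 3775969115919/18146676830 ≈ 208.08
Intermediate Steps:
z = -234775821/14530 (z = 4 + ((-3)**4/(-14530) - 16162) = 4 + (81*(-1/14530) - 16162) = 4 + (-81/14530 - 16162) = 4 - 234833941/14530 = -234775821/14530 ≈ -16158.)
(z + 39463)/(u(112) + 1/(-3089*5 + 4294)) = (-234775821/14530 + 39463)/(112 + 1/(-3089*5 + 4294)) = 338621569/(14530*(112 + 1/(-15445 + 4294))) = 338621569/(14530*(112 + 1/(-11151))) = 338621569/(14530*(112 - 1/11151)) = 338621569/(14530*(1248911/11151)) = (338621569/14530)*(11151/1248911) = 3775969115919/18146676830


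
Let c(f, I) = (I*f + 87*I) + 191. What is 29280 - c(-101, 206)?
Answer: 31973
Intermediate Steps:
c(f, I) = 191 + 87*I + I*f (c(f, I) = (87*I + I*f) + 191 = 191 + 87*I + I*f)
29280 - c(-101, 206) = 29280 - (191 + 87*206 + 206*(-101)) = 29280 - (191 + 17922 - 20806) = 29280 - 1*(-2693) = 29280 + 2693 = 31973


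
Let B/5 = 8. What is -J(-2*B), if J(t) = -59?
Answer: 59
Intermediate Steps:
B = 40 (B = 5*8 = 40)
-J(-2*B) = -1*(-59) = 59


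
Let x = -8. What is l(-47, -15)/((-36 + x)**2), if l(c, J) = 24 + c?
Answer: -23/1936 ≈ -0.011880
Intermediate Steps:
l(-47, -15)/((-36 + x)**2) = (24 - 47)/((-36 - 8)**2) = -23/((-44)**2) = -23/1936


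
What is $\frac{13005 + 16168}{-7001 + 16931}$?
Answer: $\frac{29173}{9930} \approx 2.9379$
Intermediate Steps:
$\frac{13005 + 16168}{-7001 + 16931} = \frac{29173}{9930}$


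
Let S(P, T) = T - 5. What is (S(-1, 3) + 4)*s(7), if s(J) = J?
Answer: 14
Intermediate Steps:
S(P, T) = -5 + T
(S(-1, 3) + 4)*s(7) = ((-5 + 3) + 4)*7 = (-2 + 4)*7 = 2*7 = 14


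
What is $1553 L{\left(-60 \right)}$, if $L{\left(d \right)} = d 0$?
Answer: $0$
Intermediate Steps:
$L{\left(d \right)} = 0$
$1553 L{\left(-60 \right)} = 1553 \cdot 0 = 0$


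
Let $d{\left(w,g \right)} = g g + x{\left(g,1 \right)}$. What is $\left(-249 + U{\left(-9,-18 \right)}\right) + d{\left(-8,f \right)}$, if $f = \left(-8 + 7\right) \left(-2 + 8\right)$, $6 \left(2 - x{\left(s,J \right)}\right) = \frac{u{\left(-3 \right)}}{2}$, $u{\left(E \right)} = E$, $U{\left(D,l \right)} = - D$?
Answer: $- \frac{807}{4} \approx -201.75$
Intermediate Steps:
$x{\left(s,J \right)} = \frac{9}{4}$ ($x{\left(s,J \right)} = 2 - \frac{\left(-3\right) \frac{1}{2}}{6} = 2 - - \frac{1}{4} = 2 + \frac{1}{4} = \frac{9}{4}$)
$f = -6$ ($f = \left(-1\right) 6 = -6$)
$d{\left(w,g \right)} = \frac{9}{4} + g^{2}$ ($d{\left(w,g \right)} = g g + \frac{9}{4} = g^{2} + \frac{9}{4} = \frac{9}{4} + g^{2}$)
$\left(-249 + U{\left(-9,-18 \right)}\right) + d{\left(-8,f \right)} = \left(-249 - -9\right) + \left(\frac{9}{4} + \left(-6\right)^{2}\right) = \left(-249 + 9\right) + \left(\frac{9}{4} + 36\right) = -240 + \frac{153}{4} = - \frac{807}{4}$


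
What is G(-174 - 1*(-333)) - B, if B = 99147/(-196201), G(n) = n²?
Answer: 4960256628/196201 ≈ 25282.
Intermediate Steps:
B = -99147/196201 (B = 99147*(-1/196201) = -99147/196201 ≈ -0.50533)
G(-174 - 1*(-333)) - B = (-174 - 1*(-333))² - 1*(-99147/196201) = (-174 + 333)² + 99147/196201 = 159² + 99147/196201 = 25281 + 99147/196201 = 4960256628/196201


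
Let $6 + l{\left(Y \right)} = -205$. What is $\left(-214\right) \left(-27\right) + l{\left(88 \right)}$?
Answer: $5567$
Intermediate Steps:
$l{\left(Y \right)} = -211$ ($l{\left(Y \right)} = -6 - 205 = -211$)
$\left(-214\right) \left(-27\right) + l{\left(88 \right)} = \left(-214\right) \left(-27\right) - 211 = 5778 - 211 = 5567$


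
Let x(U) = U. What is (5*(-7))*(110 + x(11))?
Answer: -4235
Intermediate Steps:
(5*(-7))*(110 + x(11)) = (5*(-7))*(110 + 11) = -35*121 = -4235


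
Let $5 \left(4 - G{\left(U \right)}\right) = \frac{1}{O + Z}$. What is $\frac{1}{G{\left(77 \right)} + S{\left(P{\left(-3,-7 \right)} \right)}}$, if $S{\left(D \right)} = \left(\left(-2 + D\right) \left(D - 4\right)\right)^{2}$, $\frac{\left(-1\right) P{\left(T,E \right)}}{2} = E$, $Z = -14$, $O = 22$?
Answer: $\frac{40}{576159} \approx 6.9425 \cdot 10^{-5}$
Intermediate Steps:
$P{\left(T,E \right)} = - 2 E$
$G{\left(U \right)} = \frac{159}{40}$ ($G{\left(U \right)} = 4 - \frac{1}{5 \left(22 - 14\right)} = 4 - \frac{1}{5 \cdot 8} = 4 - \frac{1}{40} = \frac{159}{40}$)
$S{\left(D \right)} = \left(-4 + D\right)^{2} \left(-2 + D\right)^{2}$ ($S{\left(D \right)} = \left(\left(-2 + D\right) \left(-4 + D\right)\right)^{2} = \left(\left(-4 + D\right) \left(-2 + D\right)\right)^{2} = \left(-4 + D\right)^{2} \left(-2 + D\right)^{2}$)
$\frac{1}{G{\left(77 \right)} + S{\left(P{\left(-3,-7 \right)} \right)}} = \frac{1}{\frac{159}{40} + \left(-4 - -14\right)^{2} \left(-2 - -14\right)^{2}} = \frac{1}{\frac{159}{40} + \left(-4 + 14\right)^{2} \left(-2 + 14\right)^{2}} = \frac{1}{\frac{159}{40} + 10^{2} \cdot 12^{2}} = \frac{1}{\frac{159}{40} + 100 \cdot 144} = \frac{1}{\frac{159}{40} + 14400} = \frac{1}{\frac{576159}{40}} = \frac{40}{576159}$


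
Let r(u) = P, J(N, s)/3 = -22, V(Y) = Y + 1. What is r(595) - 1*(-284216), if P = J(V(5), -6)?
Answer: 284150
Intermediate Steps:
V(Y) = 1 + Y
J(N, s) = -66 (J(N, s) = 3*(-22) = -66)
P = -66
r(u) = -66
r(595) - 1*(-284216) = -66 - 1*(-284216) = -66 + 284216 = 284150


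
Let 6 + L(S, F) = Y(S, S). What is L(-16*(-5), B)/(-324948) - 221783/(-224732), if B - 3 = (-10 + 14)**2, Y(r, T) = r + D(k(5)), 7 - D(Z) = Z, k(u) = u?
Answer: 18012715663/18256553484 ≈ 0.98664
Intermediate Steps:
D(Z) = 7 - Z
Y(r, T) = 2 + r (Y(r, T) = r + (7 - 1*5) = r + (7 - 5) = r + 2 = 2 + r)
B = 19 (B = 3 + (-10 + 14)**2 = 3 + 4**2 = 3 + 16 = 19)
L(S, F) = -4 + S (L(S, F) = -6 + (2 + S) = -4 + S)
L(-16*(-5), B)/(-324948) - 221783/(-224732) = (-4 - 16*(-5))/(-324948) - 221783/(-224732) = (-4 + 80)*(-1/324948) - 221783*(-1/224732) = 76*(-1/324948) + 221783/224732 = -19/81237 + 221783/224732 = 18012715663/18256553484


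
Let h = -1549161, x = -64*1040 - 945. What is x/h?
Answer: 67505/1549161 ≈ 0.043575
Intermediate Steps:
x = -67505 (x = -66560 - 945 = -67505)
x/h = -67505/(-1549161) = -67505*(-1/1549161) = 67505/1549161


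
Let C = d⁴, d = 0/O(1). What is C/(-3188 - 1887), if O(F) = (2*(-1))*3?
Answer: 0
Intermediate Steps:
O(F) = -6 (O(F) = -2*3 = -6)
d = 0 (d = 0/(-6) = 0*(-⅙) = 0)
C = 0 (C = 0⁴ = 0)
C/(-3188 - 1887) = 0/(-3188 - 1887) = 0/(-5075) = 0*(-1/5075) = 0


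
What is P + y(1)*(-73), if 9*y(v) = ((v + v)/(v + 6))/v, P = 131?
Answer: 8107/63 ≈ 128.68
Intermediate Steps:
y(v) = 2/(9*(6 + v)) (y(v) = (((v + v)/(v + 6))/v)/9 = (((2*v)/(6 + v))/v)/9 = ((2*v/(6 + v))/v)/9 = (2/(6 + v))/9 = 2/(9*(6 + v)))
P + y(1)*(-73) = 131 + (2/(9*(6 + 1)))*(-73) = 131 + ((2/9)/7)*(-73) = 131 + ((2/9)*(1/7))*(-73) = 131 + (2/63)*(-73) = 131 - 146/63 = 8107/63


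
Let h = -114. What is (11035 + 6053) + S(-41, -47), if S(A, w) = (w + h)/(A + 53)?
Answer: 204895/12 ≈ 17075.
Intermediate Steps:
S(A, w) = (-114 + w)/(53 + A) (S(A, w) = (w - 114)/(A + 53) = (-114 + w)/(53 + A))
(11035 + 6053) + S(-41, -47) = (11035 + 6053) + (-114 - 47)/(53 - 41) = 17088 - 161/12 = 204895/12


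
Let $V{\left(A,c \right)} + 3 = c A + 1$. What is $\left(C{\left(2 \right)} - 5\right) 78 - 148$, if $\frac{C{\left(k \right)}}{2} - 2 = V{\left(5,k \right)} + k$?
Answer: $1334$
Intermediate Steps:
$V{\left(A,c \right)} = -2 + A c$ ($V{\left(A,c \right)} = -3 + \left(c A + 1\right) = -3 + \left(A c + 1\right) = -3 + \left(1 + A c\right) = -2 + A c$)
$C{\left(k \right)} = 12 k$ ($C{\left(k \right)} = 4 + 2 \left(\left(-2 + 5 k\right) + k\right) = 4 + 2 \left(-2 + 6 k\right) = 4 + \left(-4 + 12 k\right) = 12 k$)
$\left(C{\left(2 \right)} - 5\right) 78 - 148 = \left(12 \cdot 2 - 5\right) 78 - 148 = \left(24 - 5\right) 78 - 148 = 19 \cdot 78 - 148 = 1482 - 148 = 1334$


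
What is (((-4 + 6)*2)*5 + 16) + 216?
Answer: 252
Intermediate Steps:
(((-4 + 6)*2)*5 + 16) + 216 = ((2*2)*5 + 16) + 216 = (4*5 + 16) + 216 = (20 + 16) + 216 = 36 + 216 = 252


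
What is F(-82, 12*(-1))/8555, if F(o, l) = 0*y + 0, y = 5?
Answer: 0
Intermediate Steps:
F(o, l) = 0 (F(o, l) = 0*5 + 0 = 0 + 0 = 0)
F(-82, 12*(-1))/8555 = 0/8555 = 0*(1/8555) = 0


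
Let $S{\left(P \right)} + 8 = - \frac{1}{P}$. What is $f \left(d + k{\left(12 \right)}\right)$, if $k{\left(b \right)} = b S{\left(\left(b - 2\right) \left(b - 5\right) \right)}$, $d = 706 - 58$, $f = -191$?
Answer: $- \frac{3688974}{35} \approx -1.054 \cdot 10^{5}$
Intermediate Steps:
$d = 648$ ($d = 706 - 58 = 648$)
$S{\left(P \right)} = -8 - \frac{1}{P}$
$k{\left(b \right)} = b \left(-8 - \frac{1}{\left(-5 + b\right) \left(-2 + b\right)}\right)$ ($k{\left(b \right)} = b \left(-8 - \frac{1}{\left(b - 2\right) \left(b - 5\right)}\right) = b \left(-8 - \frac{1}{\left(-2 + b\right) \left(-5 + b\right)}\right) = b \left(-8 - \frac{1}{\left(-5 + b\right) \left(-2 + b\right)}\right)$)
$f \left(d + k{\left(12 \right)}\right) = - 191 \left(648 + \frac{12 \left(-81 - 8 \cdot 12^{2} + 56 \cdot 12\right)}{10 + 12^{2} - 84}\right) = - 191 \left(648 + \frac{12 \left(-81 - 1152 + 672\right)}{10 + 144 - 84}\right) = - 191 \left(648 + \frac{12 \left(-81 - 1152 + 672\right)}{70}\right) = - 191 \left(648 + 12 \cdot \frac{1}{70} \left(-561\right)\right) = - 191 \left(648 - \frac{3366}{35}\right) = \left(-191\right) \frac{19314}{35} = - \frac{3688974}{35}$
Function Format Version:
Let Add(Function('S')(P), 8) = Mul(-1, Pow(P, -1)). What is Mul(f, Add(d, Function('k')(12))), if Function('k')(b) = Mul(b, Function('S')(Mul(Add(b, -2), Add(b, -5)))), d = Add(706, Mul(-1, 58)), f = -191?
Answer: Rational(-3688974, 35) ≈ -1.0540e+5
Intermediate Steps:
d = 648 (d = Add(706, -58) = 648)
Function('S')(P) = Add(-8, Mul(-1, Pow(P, -1)))
Function('k')(b) = Mul(b, Add(-8, Mul(-1, Pow(Add(-5, b), -1), Pow(Add(-2, b), -1)))) (Function('k')(b) = Mul(b, Add(-8, Mul(-1, Pow(Mul(Add(b, -2), Add(b, -5)), -1)))) = Mul(b, Add(-8, Mul(-1, Pow(Mul(Add(-2, b), Add(-5, b)), -1)))) = Mul(b, Add(-8, Mul(-1, Pow(Mul(Add(-5, b), Add(-2, b)), -1)))) = Mul(b, Add(-8, Mul(-1, Mul(Pow(Add(-5, b), -1), Pow(Add(-2, b), -1))))) = Mul(b, Add(-8, Mul(-1, Pow(Add(-5, b), -1), Pow(Add(-2, b), -1)))))
Mul(f, Add(d, Function('k')(12))) = Mul(-191, Add(648, Mul(12, Pow(Add(10, Pow(12, 2), Mul(-7, 12)), -1), Add(-81, Mul(-8, Pow(12, 2)), Mul(56, 12))))) = Mul(-191, Add(648, Mul(12, Pow(Add(10, 144, -84), -1), Add(-81, Mul(-8, 144), 672)))) = Mul(-191, Add(648, Mul(12, Pow(70, -1), Add(-81, -1152, 672)))) = Mul(-191, Add(648, Mul(12, Rational(1, 70), -561))) = Mul(-191, Add(648, Rational(-3366, 35))) = Mul(-191, Rational(19314, 35)) = Rational(-3688974, 35)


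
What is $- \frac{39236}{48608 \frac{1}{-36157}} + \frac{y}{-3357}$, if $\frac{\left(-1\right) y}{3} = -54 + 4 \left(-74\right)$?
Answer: $\frac{396864777347}{13598088} \approx 29185.0$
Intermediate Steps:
$y = 1050$ ($y = - 3 \left(-54 + 4 \left(-74\right)\right) = - 3 \left(-54 - 296\right) = \left(-3\right) \left(-350\right) = 1050$)
$- \frac{39236}{48608 \frac{1}{-36157}} + \frac{y}{-3357} = - \frac{39236}{48608 \frac{1}{-36157}} + \frac{1050}{-3357} = - \frac{39236}{48608 \left(- \frac{1}{36157}\right)} + 1050 \left(- \frac{1}{3357}\right) = - \frac{39236}{- \frac{48608}{36157}} - \frac{350}{1119} = \left(-39236\right) \left(- \frac{36157}{48608}\right) - \frac{350}{1119} = \frac{354664013}{12152} - \frac{350}{1119} = \frac{396864777347}{13598088}$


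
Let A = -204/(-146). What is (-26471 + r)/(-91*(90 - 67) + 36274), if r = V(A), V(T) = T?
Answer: -101699/131327 ≈ -0.77439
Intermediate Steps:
A = 102/73 (A = -204*(-1/146) = 102/73 ≈ 1.3973)
r = 102/73 ≈ 1.3973
(-26471 + r)/(-91*(90 - 67) + 36274) = (-26471 + 102/73)/(-91*(90 - 67) + 36274) = -1932281/(73*(-91*23 + 36274)) = -1932281/(73*(-2093 + 36274)) = -1932281/73/34181 = -1932281/73*1/34181 = -101699/131327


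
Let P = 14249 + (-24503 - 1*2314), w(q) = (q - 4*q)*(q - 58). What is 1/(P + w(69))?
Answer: -1/14845 ≈ -6.7363e-5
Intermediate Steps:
w(q) = -3*q*(-58 + q) (w(q) = (-3*q)*(-58 + q) = -3*q*(-58 + q))
P = -12568 (P = 14249 + (-24503 - 2314) = 14249 - 26817 = -12568)
1/(P + w(69)) = 1/(-12568 + 3*69*(58 - 1*69)) = 1/(-12568 + 3*69*(58 - 69)) = 1/(-12568 + 3*69*(-11)) = 1/(-12568 - 2277) = 1/(-14845) = -1/14845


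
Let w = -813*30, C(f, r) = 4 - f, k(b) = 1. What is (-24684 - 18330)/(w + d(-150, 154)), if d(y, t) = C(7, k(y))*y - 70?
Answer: 21507/12005 ≈ 1.7915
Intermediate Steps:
w = -24390
d(y, t) = -70 - 3*y (d(y, t) = (4 - 1*7)*y - 70 = (4 - 7)*y - 70 = -3*y - 70 = -70 - 3*y)
(-24684 - 18330)/(w + d(-150, 154)) = (-24684 - 18330)/(-24390 + (-70 - 3*(-150))) = -43014/(-24390 + (-70 + 450)) = -43014/(-24390 + 380) = -43014/(-24010) = -43014*(-1/24010) = 21507/12005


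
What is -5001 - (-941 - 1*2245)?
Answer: -1815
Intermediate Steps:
-5001 - (-941 - 1*2245) = -5001 - (-941 - 2245) = -5001 - 1*(-3186) = -5001 + 3186 = -1815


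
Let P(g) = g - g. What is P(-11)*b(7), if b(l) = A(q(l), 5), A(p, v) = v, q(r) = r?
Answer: 0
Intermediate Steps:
P(g) = 0
b(l) = 5
P(-11)*b(7) = 0*5 = 0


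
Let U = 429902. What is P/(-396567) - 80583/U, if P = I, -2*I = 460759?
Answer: 33542024624/85242473217 ≈ 0.39349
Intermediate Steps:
I = -460759/2 (I = -½*460759 = -460759/2 ≈ -2.3038e+5)
P = -460759/2 ≈ -2.3038e+5
P/(-396567) - 80583/U = -460759/2/(-396567) - 80583/429902 = -460759/2*(-1/396567) - 80583*1/429902 = 460759/793134 - 80583/429902 = 33542024624/85242473217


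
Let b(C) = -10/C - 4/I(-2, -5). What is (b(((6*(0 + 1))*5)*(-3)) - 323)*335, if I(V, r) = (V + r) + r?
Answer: -972505/9 ≈ -1.0806e+5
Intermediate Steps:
I(V, r) = V + 2*r
b(C) = ⅓ - 10/C (b(C) = -10/C - 4/(-2 + 2*(-5)) = -10/C - 4/(-2 - 10) = -10/C - 4/(-12) = -10/C - 4*(-1/12) = -10/C + ⅓ = ⅓ - 10/C)
(b(((6*(0 + 1))*5)*(-3)) - 323)*335 = ((-30 + ((6*(0 + 1))*5)*(-3))/(3*((((6*(0 + 1))*5)*(-3)))) - 323)*335 = ((-30 + ((6*1)*5)*(-3))/(3*((((6*1)*5)*(-3)))) - 323)*335 = ((-30 + (6*5)*(-3))/(3*(((6*5)*(-3)))) - 323)*335 = ((-30 + 30*(-3))/(3*((30*(-3)))) - 323)*335 = ((⅓)*(-30 - 90)/(-90) - 323)*335 = ((⅓)*(-1/90)*(-120) - 323)*335 = (4/9 - 323)*335 = -2903/9*335 = -972505/9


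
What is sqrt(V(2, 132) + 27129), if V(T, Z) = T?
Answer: sqrt(27131) ≈ 164.71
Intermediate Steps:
sqrt(V(2, 132) + 27129) = sqrt(2 + 27129) = sqrt(27131)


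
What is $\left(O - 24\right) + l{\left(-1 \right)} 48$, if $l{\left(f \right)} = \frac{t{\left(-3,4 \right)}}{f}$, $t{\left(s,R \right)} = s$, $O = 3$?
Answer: $123$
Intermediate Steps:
$l{\left(f \right)} = - \frac{3}{f}$
$\left(O - 24\right) + l{\left(-1 \right)} 48 = \left(3 - 24\right) + - \frac{3}{-1} \cdot 48 = \left(3 - 24\right) + \left(-3\right) \left(-1\right) 48 = -21 + 3 \cdot 48 = -21 + 144 = 123$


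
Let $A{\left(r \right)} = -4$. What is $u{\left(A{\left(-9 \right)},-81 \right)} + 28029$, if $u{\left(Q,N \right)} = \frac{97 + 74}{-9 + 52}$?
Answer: $\frac{1205418}{43} \approx 28033.0$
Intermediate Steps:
$u{\left(Q,N \right)} = \frac{171}{43}$
$u{\left(A{\left(-9 \right)},-81 \right)} + 28029 = \frac{171}{43} + 28029 = \frac{1205418}{43}$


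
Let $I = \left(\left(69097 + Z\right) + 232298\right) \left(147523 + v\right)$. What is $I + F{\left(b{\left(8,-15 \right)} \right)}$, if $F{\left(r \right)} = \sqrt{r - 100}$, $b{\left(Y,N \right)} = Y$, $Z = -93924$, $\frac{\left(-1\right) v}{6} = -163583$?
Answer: $234239115891 + 2 i \sqrt{23} \approx 2.3424 \cdot 10^{11} + 9.5917 i$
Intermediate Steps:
$v = 981498$ ($v = \left(-6\right) \left(-163583\right) = 981498$)
$F{\left(r \right)} = \sqrt{-100 + r}$
$I = 234239115891$ ($I = \left(\left(69097 - 93924\right) + 232298\right) \left(147523 + 981498\right) = \left(-24827 + 232298\right) 1129021 = 207471 \cdot 1129021 = 234239115891$)
$I + F{\left(b{\left(8,-15 \right)} \right)} = 234239115891 + \sqrt{-100 + 8} = 234239115891 + \sqrt{-92} = 234239115891 + 2 i \sqrt{23}$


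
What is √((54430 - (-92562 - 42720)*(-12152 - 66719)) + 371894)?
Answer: 3*I*√1185488922 ≈ 1.0329e+5*I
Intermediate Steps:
√((54430 - (-92562 - 42720)*(-12152 - 66719)) + 371894) = √((54430 - (-135282)*(-78871)) + 371894) = √((54430 - 1*10669826622) + 371894) = √((54430 - 10669826622) + 371894) = √(-10669772192 + 371894) = √(-10669400298) = 3*I*√1185488922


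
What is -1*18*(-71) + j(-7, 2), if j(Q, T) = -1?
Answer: 1277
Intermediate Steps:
-1*18*(-71) + j(-7, 2) = -1*18*(-71) - 1 = -18*(-71) - 1 = 1278 - 1 = 1277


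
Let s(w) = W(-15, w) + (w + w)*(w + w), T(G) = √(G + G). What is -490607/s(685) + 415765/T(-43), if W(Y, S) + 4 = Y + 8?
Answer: -490607/1876889 - 415765*I*√86/86 ≈ -0.26139 - 44833.0*I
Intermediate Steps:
W(Y, S) = 4 + Y (W(Y, S) = -4 + (Y + 8) = -4 + (8 + Y) = 4 + Y)
T(G) = √2*√G (T(G) = √(2*G) = √2*√G)
s(w) = -11 + 4*w² (s(w) = (4 - 15) + (w + w)*(w + w) = -11 + (2*w)*(2*w) = -11 + 4*w²)
-490607/s(685) + 415765/T(-43) = -490607/(-11 + 4*685²) + 415765/((√2*√(-43))) = -490607/(-11 + 4*469225) + 415765/((√2*(I*√43))) = -490607/(-11 + 1876900) + 415765/((I*√86)) = -490607/1876889 + 415765*(-I*√86/86) = -490607*1/1876889 - 415765*I*√86/86 = -490607/1876889 - 415765*I*√86/86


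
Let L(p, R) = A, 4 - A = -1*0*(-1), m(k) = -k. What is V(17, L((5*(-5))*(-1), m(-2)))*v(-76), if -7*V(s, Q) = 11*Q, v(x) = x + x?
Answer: 6688/7 ≈ 955.43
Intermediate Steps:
A = 4 (A = 4 - (-1*0)*(-1) = 4 - 0*(-1) = 4 - 1*0 = 4 + 0 = 4)
v(x) = 2*x
L(p, R) = 4
V(s, Q) = -11*Q/7
V(17, L((5*(-5))*(-1), m(-2)))*v(-76) = (-11/7*4)*(2*(-76)) = -44/7*(-152) = 6688/7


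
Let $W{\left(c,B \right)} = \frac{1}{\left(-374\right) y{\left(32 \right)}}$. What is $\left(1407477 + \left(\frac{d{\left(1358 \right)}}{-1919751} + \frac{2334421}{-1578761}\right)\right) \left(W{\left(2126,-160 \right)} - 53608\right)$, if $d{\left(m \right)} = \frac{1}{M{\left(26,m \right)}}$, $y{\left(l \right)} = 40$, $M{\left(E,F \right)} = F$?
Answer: $- \frac{1548609277088395020885578999469}{20524443985315584160} \approx -7.5452 \cdot 10^{10}$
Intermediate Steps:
$W{\left(c,B \right)} = - \frac{1}{14960}$ ($W{\left(c,B \right)} = \frac{1}{\left(-374\right) 40} = \left(- \frac{1}{374}\right) \frac{1}{40} = - \frac{1}{14960}$)
$d{\left(m \right)} = \frac{1}{m}$
$\left(1407477 + \left(\frac{d{\left(1358 \right)}}{-1919751} + \frac{2334421}{-1578761}\right)\right) \left(W{\left(2126,-160 \right)} - 53608\right) = \left(1407477 + \left(\frac{1}{1358 \left(-1919751\right)} + \frac{2334421}{-1578761}\right)\right) \left(- \frac{1}{14960} - 53608\right) = \left(1407477 + \left(\frac{1}{1358} \left(- \frac{1}{1919751}\right) + 2334421 \left(- \frac{1}{1578761}\right)\right)\right) \left(- \frac{801975681}{14960}\right) = \left(1407477 - \frac{6085886574352979}{4115864435557938}\right) \left(- \frac{801975681}{14960}\right) = \frac{5792978442279205549447}{4115864435557938} \left(- \frac{801975681}{14960}\right) = - \frac{1548609277088395020885578999469}{20524443985315584160}$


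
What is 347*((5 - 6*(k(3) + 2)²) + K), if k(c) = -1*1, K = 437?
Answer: 151292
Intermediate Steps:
k(c) = -1
347*((5 - 6*(k(3) + 2)²) + K) = 347*((5 - 6*(-1 + 2)²) + 437) = 347*((5 - 6*1²) + 437) = 347*((5 - 6*1) + 437) = 347*((5 - 6) + 437) = 347*(-1 + 437) = 347*436 = 151292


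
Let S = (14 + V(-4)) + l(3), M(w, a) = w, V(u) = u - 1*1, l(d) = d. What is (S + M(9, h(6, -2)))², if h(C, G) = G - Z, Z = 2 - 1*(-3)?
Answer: 441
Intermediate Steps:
V(u) = -1 + u (V(u) = u - 1 = -1 + u)
Z = 5 (Z = 2 + 3 = 5)
h(C, G) = -5 + G (h(C, G) = G - 1*5 = G - 5 = -5 + G)
S = 12 (S = (14 + (-1 - 4)) + 3 = (14 - 5) + 3 = 9 + 3 = 12)
(S + M(9, h(6, -2)))² = (12 + 9)² = 21² = 441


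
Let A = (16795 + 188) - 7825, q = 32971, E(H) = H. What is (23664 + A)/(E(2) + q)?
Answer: 32822/32973 ≈ 0.99542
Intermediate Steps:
A = 9158 (A = 16983 - 7825 = 9158)
(23664 + A)/(E(2) + q) = (23664 + 9158)/(2 + 32971) = 32822/32973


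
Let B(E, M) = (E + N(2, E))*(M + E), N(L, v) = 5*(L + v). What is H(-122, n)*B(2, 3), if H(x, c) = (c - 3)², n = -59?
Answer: 422840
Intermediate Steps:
N(L, v) = 5*L + 5*v
H(x, c) = (-3 + c)²
B(E, M) = (10 + 6*E)*(E + M) (B(E, M) = (E + (5*2 + 5*E))*(M + E) = (E + (10 + 5*E))*(E + M) = (10 + 6*E)*(E + M))
H(-122, n)*B(2, 3) = (-3 - 59)²*(6*2² + 10*2 + 10*3 + 6*2*3) = (-62)²*(6*4 + 20 + 30 + 36) = 3844*(24 + 20 + 30 + 36) = 3844*110 = 422840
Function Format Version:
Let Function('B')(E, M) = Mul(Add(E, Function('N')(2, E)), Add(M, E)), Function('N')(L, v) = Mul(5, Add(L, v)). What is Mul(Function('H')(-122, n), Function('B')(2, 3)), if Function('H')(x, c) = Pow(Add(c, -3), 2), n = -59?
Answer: 422840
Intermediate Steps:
Function('N')(L, v) = Add(Mul(5, L), Mul(5, v))
Function('H')(x, c) = Pow(Add(-3, c), 2)
Function('B')(E, M) = Mul(Add(10, Mul(6, E)), Add(E, M)) (Function('B')(E, M) = Mul(Add(E, Add(Mul(5, 2), Mul(5, E))), Add(M, E)) = Mul(Add(E, Add(10, Mul(5, E))), Add(E, M)) = Mul(Add(10, Mul(6, E)), Add(E, M)))
Mul(Function('H')(-122, n), Function('B')(2, 3)) = Mul(Pow(Add(-3, -59), 2), Add(Mul(6, Pow(2, 2)), Mul(10, 2), Mul(10, 3), Mul(6, 2, 3))) = Mul(Pow(-62, 2), Add(Mul(6, 4), 20, 30, 36)) = Mul(3844, Add(24, 20, 30, 36)) = Mul(3844, 110) = 422840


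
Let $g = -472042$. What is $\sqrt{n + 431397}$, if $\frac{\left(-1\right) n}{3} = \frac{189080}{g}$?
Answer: $\frac{\sqrt{24031430449586097}}{236021} \approx 656.81$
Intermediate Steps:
$n = \frac{283620}{236021}$ ($n = - 3 \frac{189080}{-472042} = - 3 \cdot 189080 \left(- \frac{1}{472042}\right) = \left(-3\right) \left(- \frac{94540}{236021}\right) = \frac{283620}{236021} \approx 1.2017$)
$\sqrt{n + 431397} = \sqrt{\frac{283620}{236021} + 431397} = \sqrt{\frac{101819034957}{236021}} = \frac{\sqrt{24031430449586097}}{236021}$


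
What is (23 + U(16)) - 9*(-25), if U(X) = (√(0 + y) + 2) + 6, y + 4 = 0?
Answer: 256 + 2*I ≈ 256.0 + 2.0*I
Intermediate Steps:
y = -4 (y = -4 + 0 = -4)
U(X) = 8 + 2*I (U(X) = (√(0 - 4) + 2) + 6 = (√(-4) + 2) + 6 = (2*I + 2) + 6 = (2 + 2*I) + 6 = 8 + 2*I)
(23 + U(16)) - 9*(-25) = (23 + (8 + 2*I)) - 9*(-25) = (31 + 2*I) - 1*(-225) = (31 + 2*I) + 225 = 256 + 2*I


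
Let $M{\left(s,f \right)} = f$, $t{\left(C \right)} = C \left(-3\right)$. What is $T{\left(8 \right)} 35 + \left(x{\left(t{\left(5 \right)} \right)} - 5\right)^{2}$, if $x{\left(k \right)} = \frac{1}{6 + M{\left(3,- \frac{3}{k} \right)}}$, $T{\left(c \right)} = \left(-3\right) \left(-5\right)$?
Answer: $\frac{527025}{961} \approx 548.41$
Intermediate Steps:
$t{\left(C \right)} = - 3 C$
$T{\left(c \right)} = 15$
$x{\left(k \right)} = \frac{1}{6 - \frac{3}{k}}$
$T{\left(8 \right)} 35 + \left(x{\left(t{\left(5 \right)} \right)} - 5\right)^{2} = 15 \cdot 35 + \left(\frac{\left(-3\right) 5}{3 \left(-1 + 2 \left(\left(-3\right) 5\right)\right)} - 5\right)^{2} = 525 + \left(\frac{1}{3} \left(-15\right) \frac{1}{-1 + 2 \left(-15\right)} - 5\right)^{2} = 525 + \left(\frac{1}{3} \left(-15\right) \frac{1}{-1 - 30} - 5\right)^{2} = 525 + \left(\frac{1}{3} \left(-15\right) \frac{1}{-31} - 5\right)^{2} = 525 + \left(\frac{1}{3} \left(-15\right) \left(- \frac{1}{31}\right) - 5\right)^{2} = 525 + \left(\frac{5}{31} - 5\right)^{2} = 525 + \left(- \frac{150}{31}\right)^{2} = 525 + \frac{22500}{961} = \frac{527025}{961}$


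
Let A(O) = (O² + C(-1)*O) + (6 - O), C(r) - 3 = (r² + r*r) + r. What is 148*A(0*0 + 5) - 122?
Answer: 6686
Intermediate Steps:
C(r) = 3 + r + 2*r² (C(r) = 3 + ((r² + r*r) + r) = 3 + ((r² + r²) + r) = 3 + (2*r² + r) = 3 + (r + 2*r²) = 3 + r + 2*r²)
A(O) = 6 + O² + 3*O (A(O) = (O² + (3 - 1 + 2*(-1)²)*O) + (6 - O) = (O² + (3 - 1 + 2*1)*O) + (6 - O) = (O² + (3 - 1 + 2)*O) + (6 - O) = (O² + 4*O) + (6 - O) = 6 + O² + 3*O)
148*A(0*0 + 5) - 122 = 148*(6 + (0*0 + 5)² + 3*(0*0 + 5)) - 122 = 148*(6 + (0 + 5)² + 3*(0 + 5)) - 122 = 148*(6 + 5² + 3*5) - 122 = 148*(6 + 25 + 15) - 122 = 148*46 - 122 = 6808 - 122 = 6686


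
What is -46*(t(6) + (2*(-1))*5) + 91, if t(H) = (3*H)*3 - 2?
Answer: -1841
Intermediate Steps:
t(H) = -2 + 9*H (t(H) = 9*H - 2 = -2 + 9*H)
-46*(t(6) + (2*(-1))*5) + 91 = -46*((-2 + 9*6) + (2*(-1))*5) + 91 = -46*((-2 + 54) - 2*5) + 91 = -46*(52 - 10) + 91 = -46*42 + 91 = -1932 + 91 = -1841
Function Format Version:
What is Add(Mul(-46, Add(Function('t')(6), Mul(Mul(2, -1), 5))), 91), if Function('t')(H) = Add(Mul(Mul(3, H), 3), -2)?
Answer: -1841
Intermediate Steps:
Function('t')(H) = Add(-2, Mul(9, H)) (Function('t')(H) = Add(Mul(9, H), -2) = Add(-2, Mul(9, H)))
Add(Mul(-46, Add(Function('t')(6), Mul(Mul(2, -1), 5))), 91) = Add(Mul(-46, Add(Add(-2, Mul(9, 6)), Mul(Mul(2, -1), 5))), 91) = Add(Mul(-46, Add(Add(-2, 54), Mul(-2, 5))), 91) = Add(Mul(-46, Add(52, -10)), 91) = Add(Mul(-46, 42), 91) = Add(-1932, 91) = -1841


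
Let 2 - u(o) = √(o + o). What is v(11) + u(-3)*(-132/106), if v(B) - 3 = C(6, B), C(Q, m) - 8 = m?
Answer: 1034/53 + 66*I*√6/53 ≈ 19.509 + 3.0503*I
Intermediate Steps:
C(Q, m) = 8 + m
v(B) = 11 + B (v(B) = 3 + (8 + B) = 11 + B)
u(o) = 2 - √2*√o (u(o) = 2 - √(o + o) = 2 - √(2*o) = 2 - √2*√o)
v(11) + u(-3)*(-132/106) = (11 + 11) + (2 - √2*√(-3))*(-132/106) = 22 + (2 - √2*I*√3)*(-132*1/106) = 22 + (2 - I*√6)*(-66/53) = 22 + (-132/53 + 66*I*√6/53) = 1034/53 + 66*I*√6/53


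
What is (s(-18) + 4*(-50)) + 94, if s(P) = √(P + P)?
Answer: -106 + 6*I ≈ -106.0 + 6.0*I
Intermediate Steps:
s(P) = √2*√P (s(P) = √(2*P) = √2*√P)
(s(-18) + 4*(-50)) + 94 = (√2*√(-18) + 4*(-50)) + 94 = (√2*(3*I*√2) - 200) + 94 = (6*I - 200) + 94 = (-200 + 6*I) + 94 = -106 + 6*I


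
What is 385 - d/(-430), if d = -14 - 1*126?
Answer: 16541/43 ≈ 384.67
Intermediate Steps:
d = -140 (d = -14 - 126 = -140)
385 - d/(-430) = 385 - (-140)/(-430) = 385 - (-140)*(-1)/430 = 385 - 1*14/43 = 385 - 14/43 = 16541/43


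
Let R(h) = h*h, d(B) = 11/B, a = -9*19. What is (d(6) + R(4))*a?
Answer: -6099/2 ≈ -3049.5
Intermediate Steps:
a = -171
R(h) = h²
(d(6) + R(4))*a = (11/6 + 4²)*(-171) = (11*(⅙) + 16)*(-171) = (11/6 + 16)*(-171) = (107/6)*(-171) = -6099/2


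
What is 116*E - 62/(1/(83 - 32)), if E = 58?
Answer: 3566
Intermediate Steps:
116*E - 62/(1/(83 - 32)) = 116*58 - 62/(1/(83 - 32)) = 6728 - 62/(1/51) = 6728 - 62/1/51 = 6728 - 62*51 = 6728 - 3162 = 3566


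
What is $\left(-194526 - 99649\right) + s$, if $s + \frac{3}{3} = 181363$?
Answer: $-112813$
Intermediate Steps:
$s = 181362$ ($s = -1 + 181363 = 181362$)
$\left(-194526 - 99649\right) + s = \left(-194526 - 99649\right) + 181362 = -294175 + 181362 = -112813$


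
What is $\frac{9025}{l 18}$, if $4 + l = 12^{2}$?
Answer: $\frac{1805}{504} \approx 3.5813$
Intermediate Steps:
$l = 140$ ($l = -4 + 12^{2} = -4 + 144 = 140$)
$\frac{9025}{l 18} = \frac{9025}{140 \cdot 18} = \frac{9025}{2520} = 9025 \cdot \frac{1}{2520} = \frac{1805}{504}$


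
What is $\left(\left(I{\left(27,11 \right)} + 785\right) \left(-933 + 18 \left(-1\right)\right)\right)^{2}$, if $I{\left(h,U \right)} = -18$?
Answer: $532049159889$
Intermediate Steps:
$\left(\left(I{\left(27,11 \right)} + 785\right) \left(-933 + 18 \left(-1\right)\right)\right)^{2} = \left(\left(-18 + 785\right) \left(-933 + 18 \left(-1\right)\right)\right)^{2} = \left(767 \left(-933 - 18\right)\right)^{2} = \left(767 \left(-951\right)\right)^{2} = \left(-729417\right)^{2} = 532049159889$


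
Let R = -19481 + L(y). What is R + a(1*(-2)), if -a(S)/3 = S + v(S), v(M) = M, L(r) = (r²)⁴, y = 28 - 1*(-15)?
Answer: 11688200258132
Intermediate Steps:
y = 43 (y = 28 + 15 = 43)
L(r) = r⁸
R = 11688200258120 (R = -19481 + 43⁸ = -19481 + 11688200277601 = 11688200258120)
a(S) = -6*S (a(S) = -3*(S + S) = -6*S)
R + a(1*(-2)) = 11688200258120 - 6*(-2) = 11688200258120 + 12 = 11688200258132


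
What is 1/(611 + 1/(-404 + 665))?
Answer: 261/159472 ≈ 0.0016367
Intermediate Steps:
1/(611 + 1/(-404 + 665)) = 1/(611 + 1/261) = 1/(159472/261) = 261/159472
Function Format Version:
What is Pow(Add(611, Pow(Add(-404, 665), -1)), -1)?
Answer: Rational(261, 159472) ≈ 0.0016367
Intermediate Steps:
Pow(Add(611, Pow(Add(-404, 665), -1)), -1) = Pow(Add(611, Pow(261, -1)), -1) = Pow(Add(611, Rational(1, 261)), -1) = Pow(Rational(159472, 261), -1) = Rational(261, 159472)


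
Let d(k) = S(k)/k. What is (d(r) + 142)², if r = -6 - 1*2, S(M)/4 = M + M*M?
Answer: 12996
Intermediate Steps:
S(M) = 4*M + 4*M² (S(M) = 4*(M + M*M) = 4*(M + M²) = 4*M + 4*M²)
r = -8 (r = -6 - 2 = -8)
d(k) = 4 + 4*k (d(k) = (4*k*(1 + k))/k = 4 + 4*k)
(d(r) + 142)² = ((4 + 4*(-8)) + 142)² = ((4 - 32) + 142)² = (-28 + 142)² = 114² = 12996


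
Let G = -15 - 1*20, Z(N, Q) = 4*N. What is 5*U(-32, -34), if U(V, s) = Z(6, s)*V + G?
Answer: -4015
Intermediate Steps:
G = -35 (G = -15 - 20 = -35)
U(V, s) = -35 + 24*V (U(V, s) = (4*6)*V - 35 = 24*V - 35 = -35 + 24*V)
5*U(-32, -34) = 5*(-35 + 24*(-32)) = 5*(-35 - 768) = 5*(-803) = -4015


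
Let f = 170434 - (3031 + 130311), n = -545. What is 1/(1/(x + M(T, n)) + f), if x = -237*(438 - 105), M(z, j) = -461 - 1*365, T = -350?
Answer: 79747/2957975723 ≈ 2.6960e-5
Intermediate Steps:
M(z, j) = -826 (M(z, j) = -461 - 365 = -826)
f = 37092 (f = 170434 - 1*133342 = 170434 - 133342 = 37092)
x = -78921 (x = -237*333 = -78921)
1/(1/(x + M(T, n)) + f) = 1/(1/(-78921 - 826) + 37092) = 1/(1/(-79747) + 37092) = 1/(-1/79747 + 37092) = 1/(2957975723/79747) = 79747/2957975723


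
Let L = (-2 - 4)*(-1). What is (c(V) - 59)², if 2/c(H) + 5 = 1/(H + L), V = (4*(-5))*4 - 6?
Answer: 567344761/160801 ≈ 3528.2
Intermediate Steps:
L = 6 (L = -6*(-1) = 6)
V = -86 (V = -20*4 - 6 = -80 - 6 = -86)
c(H) = 2/(-5 + 1/(6 + H)) (c(H) = 2/(-5 + 1/(H + 6)) = 2/(-5 + 1/(6 + H)))
(c(V) - 59)² = (2*(-6 - 1*(-86))/(29 + 5*(-86)) - 59)² = (2*(-6 + 86)/(29 - 430) - 59)² = (2*80/(-401) - 59)² = (2*(-1/401)*80 - 59)² = (-160/401 - 59)² = (-23819/401)² = 567344761/160801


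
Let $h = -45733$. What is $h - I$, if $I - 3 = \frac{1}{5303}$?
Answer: $- \frac{242538009}{5303} \approx -45736.0$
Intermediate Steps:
$I = \frac{15910}{5303}$ ($I = 3 + \frac{1}{5303} = \frac{15910}{5303} \approx 3.0002$)
$h - I = -45733 - \frac{15910}{5303} = - \frac{242538009}{5303}$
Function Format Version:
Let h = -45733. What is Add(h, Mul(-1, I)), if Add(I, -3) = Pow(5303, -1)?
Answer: Rational(-242538009, 5303) ≈ -45736.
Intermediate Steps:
I = Rational(15910, 5303) (I = Add(3, Pow(5303, -1)) = Add(3, Rational(1, 5303)) = Rational(15910, 5303) ≈ 3.0002)
Add(h, Mul(-1, I)) = Add(-45733, Mul(-1, Rational(15910, 5303))) = Add(-45733, Rational(-15910, 5303)) = Rational(-242538009, 5303)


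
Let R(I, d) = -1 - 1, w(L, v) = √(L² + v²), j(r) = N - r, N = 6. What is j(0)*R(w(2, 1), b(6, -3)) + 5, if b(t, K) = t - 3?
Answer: -7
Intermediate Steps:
j(r) = 6 - r
b(t, K) = -3 + t
R(I, d) = -2
j(0)*R(w(2, 1), b(6, -3)) + 5 = (6 - 1*0)*(-2) + 5 = (6 + 0)*(-2) + 5 = 6*(-2) + 5 = -12 + 5 = -7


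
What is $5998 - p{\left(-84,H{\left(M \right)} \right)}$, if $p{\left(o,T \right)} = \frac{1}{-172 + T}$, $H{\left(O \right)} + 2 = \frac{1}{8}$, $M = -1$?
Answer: $\frac{8343226}{1391} \approx 5998.0$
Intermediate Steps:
$H{\left(O \right)} = - \frac{15}{8}$ ($H{\left(O \right)} = -2 + \frac{1}{8} = - \frac{15}{8}$)
$5998 - p{\left(-84,H{\left(M \right)} \right)} = 5998 - \frac{1}{-172 - \frac{15}{8}} = 5998 - \frac{1}{- \frac{1391}{8}} = 5998 - - \frac{8}{1391} = 5998 + \frac{8}{1391} = \frac{8343226}{1391}$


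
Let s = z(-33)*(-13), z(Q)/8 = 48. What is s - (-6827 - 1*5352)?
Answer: 7187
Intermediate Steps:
z(Q) = 384 (z(Q) = 8*48 = 384)
s = -4992 (s = 384*(-13) = -4992)
s - (-6827 - 1*5352) = -4992 - (-6827 - 1*5352) = -4992 - (-6827 - 5352) = -4992 - 1*(-12179) = -4992 + 12179 = 7187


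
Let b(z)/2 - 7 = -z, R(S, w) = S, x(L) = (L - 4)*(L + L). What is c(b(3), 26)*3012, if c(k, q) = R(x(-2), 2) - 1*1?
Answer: 69276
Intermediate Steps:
x(L) = 2*L*(-4 + L) (x(L) = (-4 + L)*(2*L) = 2*L*(-4 + L))
b(z) = 14 - 2*z (b(z) = 14 + 2*(-z) = 14 - 2*z)
c(k, q) = 23 (c(k, q) = 2*(-2)*(-4 - 2) - 1*1 = 2*(-2)*(-6) - 1 = 24 - 1 = 23)
c(b(3), 26)*3012 = 23*3012 = 69276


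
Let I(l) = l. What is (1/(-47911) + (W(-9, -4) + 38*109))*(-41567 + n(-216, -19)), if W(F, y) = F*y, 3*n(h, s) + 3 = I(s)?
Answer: -24966071937511/143733 ≈ -1.7370e+8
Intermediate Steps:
n(h, s) = -1 + s/3
(1/(-47911) + (W(-9, -4) + 38*109))*(-41567 + n(-216, -19)) = (1/(-47911) + (-9*(-4) + 38*109))*(-41567 + (-1 + (1/3)*(-19))) = (-1/47911 + (36 + 4142))*(-41567 + (-1 - 19/3)) = (-1/47911 + 4178)*(-41567 - 22/3) = (200172157/47911)*(-124723/3) = -24966071937511/143733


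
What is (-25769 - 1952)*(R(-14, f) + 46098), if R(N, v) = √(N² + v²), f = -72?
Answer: -1277882658 - 55442*√1345 ≈ -1.2799e+9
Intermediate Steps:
(-25769 - 1952)*(R(-14, f) + 46098) = (-25769 - 1952)*(√((-14)² + (-72)²) + 46098) = -27721*(√(196 + 5184) + 46098) = -27721*(√5380 + 46098) = -27721*(2*√1345 + 46098) = -27721*(46098 + 2*√1345) = -1277882658 - 55442*√1345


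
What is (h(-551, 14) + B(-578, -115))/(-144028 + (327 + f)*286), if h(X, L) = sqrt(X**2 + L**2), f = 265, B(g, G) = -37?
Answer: -37/25284 + sqrt(303797)/25284 ≈ 0.020336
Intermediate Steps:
h(X, L) = sqrt(L**2 + X**2)
(h(-551, 14) + B(-578, -115))/(-144028 + (327 + f)*286) = (sqrt(14**2 + (-551)**2) - 37)/(-144028 + (327 + 265)*286) = (sqrt(196 + 303601) - 37)/(-144028 + 592*286) = (sqrt(303797) - 37)/(-144028 + 169312) = (-37 + sqrt(303797))/25284 = (-37 + sqrt(303797))*(1/25284) = -37/25284 + sqrt(303797)/25284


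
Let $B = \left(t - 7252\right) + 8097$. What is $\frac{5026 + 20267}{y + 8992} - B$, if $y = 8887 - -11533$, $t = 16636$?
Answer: $- \frac{171375293}{9804} \approx -17480.0$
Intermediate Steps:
$y = 20420$ ($y = 8887 + 11533 = 20420$)
$B = 17481$ ($B = \left(16636 - 7252\right) + 8097 = 9384 + 8097 = 17481$)
$\frac{5026 + 20267}{y + 8992} - B = \frac{5026 + 20267}{20420 + 8992} - 17481 = \frac{25293}{29412} - 17481 = 25293 \cdot \frac{1}{29412} - 17481 = \frac{8431}{9804} - 17481 = - \frac{171375293}{9804}$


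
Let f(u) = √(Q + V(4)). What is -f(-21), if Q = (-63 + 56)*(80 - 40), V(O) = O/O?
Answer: -3*I*√31 ≈ -16.703*I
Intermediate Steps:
V(O) = 1
Q = -280 (Q = -7*40 = -280)
f(u) = 3*I*√31 (f(u) = √(-280 + 1) = √(-279) = 3*I*√31)
-f(-21) = -3*I*√31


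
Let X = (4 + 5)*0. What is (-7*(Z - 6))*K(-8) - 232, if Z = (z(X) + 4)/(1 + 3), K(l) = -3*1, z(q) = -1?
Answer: -1369/4 ≈ -342.25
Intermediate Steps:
X = 0 (X = 9*0 = 0)
K(l) = -3
Z = 3/4 (Z = (-1 + 4)/(1 + 3) = 3/4 ≈ 0.75000)
(-7*(Z - 6))*K(-8) - 232 = -7*(3/4 - 6)*(-3) - 232 = -7*(-21/4)*(-3) - 232 = (147/4)*(-3) - 232 = -441/4 - 232 = -1369/4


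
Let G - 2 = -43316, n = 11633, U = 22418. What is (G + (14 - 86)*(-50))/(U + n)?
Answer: -39714/34051 ≈ -1.1663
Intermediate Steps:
G = -43314 (G = 2 - 43316 = -43314)
(G + (14 - 86)*(-50))/(U + n) = (-43314 + (14 - 86)*(-50))/(22418 + 11633) = (-43314 - 72*(-50))/34051 = (-43314 + 3600)*(1/34051) = -39714*1/34051 = -39714/34051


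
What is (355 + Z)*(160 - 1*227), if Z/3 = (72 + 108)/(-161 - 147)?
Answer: -1822400/77 ≈ -23668.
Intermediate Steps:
Z = -135/77 (Z = 3*((72 + 108)/(-161 - 147)) = 3*(180/(-308)) = 3*(180*(-1/308)) = 3*(-45/77) = -135/77 ≈ -1.7532)
(355 + Z)*(160 - 1*227) = (355 - 135/77)*(160 - 1*227) = 27200*(160 - 227)/77 = (27200/77)*(-67) = -1822400/77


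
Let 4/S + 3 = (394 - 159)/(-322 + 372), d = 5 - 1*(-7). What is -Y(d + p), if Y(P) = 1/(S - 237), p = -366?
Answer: 17/3989 ≈ 0.0042617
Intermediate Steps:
d = 12 (d = 5 + 7 = 12)
S = 40/17 (S = 4/(-3 + (394 - 159)/(-322 + 372)) = 4/(-3 + 235/50) = 4/(-3 + 235*(1/50)) = 4/(-3 + 47/10) = 4/(17/10) = 4*(10/17) = 40/17 ≈ 2.3529)
Y(P) = -17/3989 (Y(P) = 1/(40/17 - 237) = 1/(-3989/17) = -17/3989)
-Y(d + p) = -1*(-17/3989) = 17/3989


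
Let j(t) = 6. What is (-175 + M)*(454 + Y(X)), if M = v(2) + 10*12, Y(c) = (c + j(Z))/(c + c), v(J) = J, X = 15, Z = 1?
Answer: -240991/10 ≈ -24099.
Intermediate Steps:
Y(c) = (6 + c)/(2*c) (Y(c) = (c + 6)/(c + c) = (6 + c)/((2*c)) = (6 + c)*(1/(2*c)) = (6 + c)/(2*c))
M = 122 (M = 2 + 10*12 = 2 + 120 = 122)
(-175 + M)*(454 + Y(X)) = (-175 + 122)*(454 + (1/2)*(6 + 15)/15) = -53*(454 + (1/2)*(1/15)*21) = -53*(454 + 7/10) = -53*4547/10 = -240991/10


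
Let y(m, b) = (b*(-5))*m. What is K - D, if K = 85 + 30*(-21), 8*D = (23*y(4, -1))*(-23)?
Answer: 1555/2 ≈ 777.50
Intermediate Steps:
y(m, b) = -5*b*m (y(m, b) = (-5*b)*m = -5*b*m)
D = -2645/2 (D = ((23*(-5*(-1)*4))*(-23))/8 = ((23*20)*(-23))/8 = (460*(-23))/8 = (⅛)*(-10580) = -2645/2 ≈ -1322.5)
K = -545 (K = 85 - 630 = -545)
K - D = -545 - 1*(-2645/2) = -545 + 2645/2 = 1555/2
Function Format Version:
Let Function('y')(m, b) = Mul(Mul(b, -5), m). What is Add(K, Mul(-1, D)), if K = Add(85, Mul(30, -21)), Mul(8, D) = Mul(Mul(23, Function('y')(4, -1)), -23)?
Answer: Rational(1555, 2) ≈ 777.50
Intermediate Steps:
Function('y')(m, b) = Mul(-5, b, m) (Function('y')(m, b) = Mul(Mul(-5, b), m) = Mul(-5, b, m))
D = Rational(-2645, 2) (D = Mul(Rational(1, 8), Mul(Mul(23, Mul(-5, -1, 4)), -23)) = Mul(Rational(1, 8), Mul(Mul(23, 20), -23)) = Mul(Rational(1, 8), Mul(460, -23)) = Mul(Rational(1, 8), -10580) = Rational(-2645, 2) ≈ -1322.5)
K = -545 (K = Add(85, -630) = -545)
Add(K, Mul(-1, D)) = Add(-545, Mul(-1, Rational(-2645, 2))) = Add(-545, Rational(2645, 2)) = Rational(1555, 2)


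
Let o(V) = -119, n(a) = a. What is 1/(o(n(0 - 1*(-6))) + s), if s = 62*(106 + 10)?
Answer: 1/7073 ≈ 0.00014138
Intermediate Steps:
s = 7192 (s = 62*116 = 7192)
1/(o(n(0 - 1*(-6))) + s) = 1/(-119 + 7192) = 1/7073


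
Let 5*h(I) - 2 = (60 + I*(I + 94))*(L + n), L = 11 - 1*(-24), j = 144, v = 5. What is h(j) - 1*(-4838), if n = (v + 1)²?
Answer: 2461764/5 ≈ 4.9235e+5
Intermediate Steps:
L = 35 (L = 11 + 24 = 35)
n = 36 (n = (5 + 1)² = 6² = 36)
h(I) = 4262/5 + 71*I*(94 + I)/5 (h(I) = ⅖ + ((60 + I*(I + 94))*(35 + 36))/5 = ⅖ + ((60 + I*(94 + I))*71)/5 = ⅖ + (4260 + 71*I*(94 + I))/5 = ⅖ + (852 + 71*I*(94 + I)/5) = 4262/5 + 71*I*(94 + I)/5)
h(j) - 1*(-4838) = (4262/5 + (71/5)*144² + (6674/5)*144) - 1*(-4838) = (4262/5 + (71/5)*20736 + 961056/5) + 4838 = (4262/5 + 1472256/5 + 961056/5) + 4838 = 2437574/5 + 4838 = 2461764/5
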